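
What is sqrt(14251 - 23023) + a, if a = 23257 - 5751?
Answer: 17506 + 2*I*sqrt(2193) ≈ 17506.0 + 93.659*I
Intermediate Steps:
a = 17506
sqrt(14251 - 23023) + a = sqrt(14251 - 23023) + 17506 = sqrt(-8772) + 17506 = 2*I*sqrt(2193) + 17506 = 17506 + 2*I*sqrt(2193)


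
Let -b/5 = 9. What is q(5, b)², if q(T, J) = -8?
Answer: 64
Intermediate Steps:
b = -45 (b = -5*9 = -45)
q(5, b)² = (-8)² = 64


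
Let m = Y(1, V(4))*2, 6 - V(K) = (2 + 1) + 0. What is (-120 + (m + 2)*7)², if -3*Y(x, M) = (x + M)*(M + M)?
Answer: 47524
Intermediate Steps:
V(K) = 3 (V(K) = 6 - ((2 + 1) + 0) = 6 - (3 + 0) = 6 - 1*3 = 6 - 3 = 3)
Y(x, M) = -2*M*(M + x)/3 (Y(x, M) = -(x + M)*(M + M)/3 = -(M + x)*2*M/3 = -2*M*(M + x)/3)
m = -16 (m = -⅔*3*(3 + 1)*2 = -⅔*3*4*2 = -8*2 = -16)
(-120 + (m + 2)*7)² = (-120 + (-16 + 2)*7)² = (-120 - 14*7)² = (-120 - 98)² = (-218)² = 47524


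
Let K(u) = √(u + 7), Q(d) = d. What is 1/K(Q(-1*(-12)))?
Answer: √19/19 ≈ 0.22942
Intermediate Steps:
K(u) = √(7 + u)
1/K(Q(-1*(-12))) = 1/(√(7 - 1*(-12))) = 1/(√(7 + 12)) = 1/(√19) = √19/19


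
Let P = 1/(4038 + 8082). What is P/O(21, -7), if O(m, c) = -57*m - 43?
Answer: -1/15028800 ≈ -6.6539e-8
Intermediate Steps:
O(m, c) = -43 - 57*m
P = 1/12120 ≈ 8.2508e-5
P/O(21, -7) = 1/(12120*(-43 - 57*21)) = 1/(12120*(-43 - 1197)) = (1/12120)/(-1240) = (1/12120)*(-1/1240) = -1/15028800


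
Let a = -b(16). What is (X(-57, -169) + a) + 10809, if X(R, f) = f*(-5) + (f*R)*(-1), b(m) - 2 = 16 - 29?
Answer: 2032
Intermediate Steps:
b(m) = -11 (b(m) = 2 + (16 - 29) = 2 - 13 = -11)
X(R, f) = -5*f - R*f (X(R, f) = -5*f + (R*f)*(-1) = -5*f - R*f)
a = 11 (a = -1*(-11) = 11)
(X(-57, -169) + a) + 10809 = (-1*(-169)*(5 - 57) + 11) + 10809 = (-1*(-169)*(-52) + 11) + 10809 = (-8788 + 11) + 10809 = -8777 + 10809 = 2032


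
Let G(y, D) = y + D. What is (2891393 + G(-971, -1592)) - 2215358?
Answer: 673472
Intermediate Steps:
G(y, D) = D + y
(2891393 + G(-971, -1592)) - 2215358 = (2891393 + (-1592 - 971)) - 2215358 = (2891393 - 2563) - 2215358 = 2888830 - 2215358 = 673472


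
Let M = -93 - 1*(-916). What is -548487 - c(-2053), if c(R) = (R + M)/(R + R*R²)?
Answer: -474606071504214/865300493 ≈ -5.4849e+5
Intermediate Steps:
M = 823 (M = -93 + 916 = 823)
c(R) = (823 + R)/(R + R³) (c(R) = (R + 823)/(R + R*R²) = (823 + R)/(R + R³))
-548487 - c(-2053) = -548487 - (823 - 2053)/(-2053 + (-2053)³) = -548487 - (-1230)/(-2053 - 8653002877) = -548487 - (-1230)/(-8653004930) = -548487 - (-1)*(-1230)/8653004930 = -548487 - 1*123/865300493 = -548487 - 123/865300493 = -474606071504214/865300493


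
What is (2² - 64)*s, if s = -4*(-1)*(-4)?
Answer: 960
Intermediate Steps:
s = -16 (s = 4*(-4) = -16)
(2² - 64)*s = (2² - 64)*(-16) = (4 - 64)*(-16) = -60*(-16) = 960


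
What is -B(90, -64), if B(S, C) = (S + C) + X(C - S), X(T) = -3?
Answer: -23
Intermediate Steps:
B(S, C) = -3 + C + S (B(S, C) = (S + C) - 3 = (C + S) - 3 = -3 + C + S)
-B(90, -64) = -(-3 - 64 + 90) = -1*23 = -23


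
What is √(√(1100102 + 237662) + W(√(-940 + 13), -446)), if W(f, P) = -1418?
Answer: √(-1418 + 2*√334441) ≈ 16.167*I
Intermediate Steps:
√(√(1100102 + 237662) + W(√(-940 + 13), -446)) = √(√(1100102 + 237662) - 1418) = √(√1337764 - 1418) = √(2*√334441 - 1418) = √(-1418 + 2*√334441)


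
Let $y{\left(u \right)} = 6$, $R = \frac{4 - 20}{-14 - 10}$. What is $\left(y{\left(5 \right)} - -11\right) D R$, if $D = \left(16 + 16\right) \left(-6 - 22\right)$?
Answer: $- \frac{30464}{3} \approx -10155.0$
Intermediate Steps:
$D = -896$ ($D = 32 \left(-28\right) = -896$)
$R = \frac{2}{3}$ ($R = - \frac{16}{-24} = \left(-16\right) \left(- \frac{1}{24}\right) = \frac{2}{3} \approx 0.66667$)
$\left(y{\left(5 \right)} - -11\right) D R = \left(6 - -11\right) \left(-896\right) \frac{2}{3} = \left(6 + 11\right) \left(-896\right) \frac{2}{3} = 17 \left(-896\right) \frac{2}{3} = \left(-15232\right) \frac{2}{3} = - \frac{30464}{3}$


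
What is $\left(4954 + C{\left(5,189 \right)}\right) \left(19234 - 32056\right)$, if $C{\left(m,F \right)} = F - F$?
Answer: $-63520188$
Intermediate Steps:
$C{\left(m,F \right)} = 0$
$\left(4954 + C{\left(5,189 \right)}\right) \left(19234 - 32056\right) = \left(4954 + 0\right) \left(19234 - 32056\right) = 4954 \left(-12822\right) = -63520188$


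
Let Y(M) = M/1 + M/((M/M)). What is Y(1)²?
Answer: 4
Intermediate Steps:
Y(M) = 2*M (Y(M) = M*1 + M/1 = M + M*1 = M + M = 2*M)
Y(1)² = (2*1)² = 2² = 4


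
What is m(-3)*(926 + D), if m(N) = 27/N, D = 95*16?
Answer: -22014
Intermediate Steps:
D = 1520
m(-3)*(926 + D) = (27/(-3))*(926 + 1520) = (27*(-1/3))*2446 = -9*2446 = -22014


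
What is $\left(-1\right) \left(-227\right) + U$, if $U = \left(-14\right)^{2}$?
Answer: $423$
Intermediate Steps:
$U = 196$
$\left(-1\right) \left(-227\right) + U = \left(-1\right) \left(-227\right) + 196 = 227 + 196 = 423$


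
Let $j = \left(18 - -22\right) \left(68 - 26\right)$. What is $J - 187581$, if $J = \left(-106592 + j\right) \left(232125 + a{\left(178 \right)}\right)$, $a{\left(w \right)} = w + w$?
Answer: $-24390234253$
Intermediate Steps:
$j = 1680$ ($j = \left(18 + 22\right) 42 = 40 \cdot 42 = 1680$)
$a{\left(w \right)} = 2 w$
$J = -24390046672$ ($J = \left(-106592 + 1680\right) \left(232125 + 2 \cdot 178\right) = - 104912 \left(232125 + 356\right) = \left(-104912\right) 232481 = -24390046672$)
$J - 187581 = -24390046672 - 187581 = -24390234253$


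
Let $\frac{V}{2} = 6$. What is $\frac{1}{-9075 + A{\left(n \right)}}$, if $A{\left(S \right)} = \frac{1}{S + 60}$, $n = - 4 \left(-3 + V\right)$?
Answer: $- \frac{24}{217799} \approx -0.00011019$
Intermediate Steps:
$V = 12$ ($V = 2 \cdot 6 = 12$)
$n = -36$ ($n = - 4 \left(-3 + 12\right) = \left(-4\right) 9 = -36$)
$A{\left(S \right)} = \frac{1}{60 + S}$
$\frac{1}{-9075 + A{\left(n \right)}} = \frac{1}{-9075 + \frac{1}{60 - 36}} = \frac{1}{-9075 + \frac{1}{24}} = \frac{1}{- \frac{217799}{24}} = - \frac{24}{217799}$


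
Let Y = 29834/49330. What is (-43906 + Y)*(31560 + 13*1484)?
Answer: -55068982090196/24665 ≈ -2.2327e+9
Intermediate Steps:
Y = 14917/24665 (Y = 29834*(1/49330) = 14917/24665 ≈ 0.60478)
(-43906 + Y)*(31560 + 13*1484) = (-43906 + 14917/24665)*(31560 + 13*1484) = -1082926573*(31560 + 19292)/24665 = -1082926573/24665*50852 = -55068982090196/24665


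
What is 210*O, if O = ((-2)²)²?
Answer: 3360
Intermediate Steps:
O = 16 (O = 4² = 16)
210*O = 210*16 = 3360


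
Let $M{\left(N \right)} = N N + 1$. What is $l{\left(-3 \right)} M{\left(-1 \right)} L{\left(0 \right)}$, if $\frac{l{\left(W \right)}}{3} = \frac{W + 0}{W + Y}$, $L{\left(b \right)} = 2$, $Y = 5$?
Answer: $-18$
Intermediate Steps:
$M{\left(N \right)} = 1 + N^{2}$ ($M{\left(N \right)} = N^{2} + 1 = 1 + N^{2}$)
$l{\left(W \right)} = \frac{3 W}{5 + W}$ ($l{\left(W \right)} = 3 \frac{W + 0}{W + 5} = 3 \frac{W}{5 + W} = \frac{3 W}{5 + W}$)
$l{\left(-3 \right)} M{\left(-1 \right)} L{\left(0 \right)} = 3 \left(-3\right) \frac{1}{5 - 3} \left(1 + \left(-1\right)^{2}\right) 2 = 3 \left(-3\right) \frac{1}{2} \left(1 + 1\right) 2 = 3 \left(-3\right) \frac{1}{2} \cdot 2 \cdot 2 = \left(- \frac{9}{2}\right) 2 \cdot 2 = \left(-9\right) 2 = -18$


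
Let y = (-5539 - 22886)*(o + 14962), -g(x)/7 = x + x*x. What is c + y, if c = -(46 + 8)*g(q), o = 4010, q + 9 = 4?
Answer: -539271540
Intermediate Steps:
q = -5 (q = -9 + 4 = -5)
g(x) = -7*x - 7*x² (g(x) = -7*(x + x*x) = -7*(x + x²) = -7*x - 7*x²)
y = -539279100 (y = (-5539 - 22886)*(4010 + 14962) = -28425*18972 = -539279100)
c = 7560 (c = -(46 + 8)*(-7*(-5)*(1 - 5)) = -54*(-7*(-5)*(-4)) = -54*(-140) = -1*(-7560) = 7560)
c + y = 7560 - 539279100 = -539271540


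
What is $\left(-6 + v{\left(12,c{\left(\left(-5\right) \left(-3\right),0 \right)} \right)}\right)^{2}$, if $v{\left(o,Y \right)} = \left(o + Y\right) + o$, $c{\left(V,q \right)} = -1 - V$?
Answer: $4$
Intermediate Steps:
$v{\left(o,Y \right)} = Y + 2 o$ ($v{\left(o,Y \right)} = \left(Y + o\right) + o = Y + 2 o$)
$\left(-6 + v{\left(12,c{\left(\left(-5\right) \left(-3\right),0 \right)} \right)}\right)^{2} = \left(-6 + \left(\left(-1 - \left(-5\right) \left(-3\right)\right) + 2 \cdot 12\right)\right)^{2} = \left(-6 + \left(\left(-1 - 15\right) + 24\right)\right)^{2} = \left(-6 + \left(-16 + 24\right)\right)^{2} = \left(-6 + 8\right)^{2} = 2^{2} = 4$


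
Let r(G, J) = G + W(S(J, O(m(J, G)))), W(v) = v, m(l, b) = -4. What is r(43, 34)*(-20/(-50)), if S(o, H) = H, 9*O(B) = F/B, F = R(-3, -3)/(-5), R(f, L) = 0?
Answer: 86/5 ≈ 17.200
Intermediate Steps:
F = 0 (F = 0/(-5) = 0*(-⅕) = 0)
O(B) = 0 (O(B) = (0/B)/9 = (⅑)*0 = 0)
r(G, J) = G (r(G, J) = G + 0 = G)
r(43, 34)*(-20/(-50)) = 43*(-20/(-50)) = 43*(-20*(-1/50)) = 43*(⅖) = 86/5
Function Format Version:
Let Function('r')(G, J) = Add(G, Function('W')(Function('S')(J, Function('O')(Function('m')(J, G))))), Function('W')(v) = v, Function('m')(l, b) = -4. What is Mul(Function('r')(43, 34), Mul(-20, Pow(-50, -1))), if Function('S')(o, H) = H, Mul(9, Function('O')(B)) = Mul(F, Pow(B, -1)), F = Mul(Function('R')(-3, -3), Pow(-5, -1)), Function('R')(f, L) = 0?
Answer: Rational(86, 5) ≈ 17.200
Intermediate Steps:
F = 0 (F = Mul(0, Pow(-5, -1)) = Mul(0, Rational(-1, 5)) = 0)
Function('O')(B) = 0 (Function('O')(B) = Mul(Rational(1, 9), Mul(0, Pow(B, -1))) = Mul(Rational(1, 9), 0) = 0)
Function('r')(G, J) = G (Function('r')(G, J) = Add(G, 0) = G)
Mul(Function('r')(43, 34), Mul(-20, Pow(-50, -1))) = Mul(43, Mul(-20, Pow(-50, -1))) = Mul(43, Mul(-20, Rational(-1, 50))) = Mul(43, Rational(2, 5)) = Rational(86, 5)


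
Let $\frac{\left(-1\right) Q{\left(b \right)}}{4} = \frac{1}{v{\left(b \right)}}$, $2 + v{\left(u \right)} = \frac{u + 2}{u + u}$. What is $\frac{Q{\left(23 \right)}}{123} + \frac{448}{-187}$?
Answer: $- \frac{3657560}{1541067} \approx -2.3734$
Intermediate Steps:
$v{\left(u \right)} = -2 + \frac{2 + u}{2 u}$ ($v{\left(u \right)} = -2 + \frac{u + 2}{u + u} = -2 + \frac{2 + u}{2 u}$)
$Q{\left(b \right)} = - \frac{4}{- \frac{3}{2} + \frac{1}{b}}$
$\frac{Q{\left(23 \right)}}{123} + \frac{448}{-187} = \frac{8 \cdot 23 \frac{1}{-2 + 3 \cdot 23}}{123} + \frac{448}{-187} = 8 \cdot 23 \frac{1}{-2 + 69} \cdot \frac{1}{123} + 448 \left(- \frac{1}{187}\right) = 8 \cdot 23 \cdot \frac{1}{67} \cdot \frac{1}{123} - \frac{448}{187} = \frac{184}{67} \cdot \frac{1}{123} - \frac{448}{187} = \frac{184}{8241} - \frac{448}{187} = - \frac{3657560}{1541067}$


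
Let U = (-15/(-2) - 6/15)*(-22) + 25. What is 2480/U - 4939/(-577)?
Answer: -244676/23657 ≈ -10.343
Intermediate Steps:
U = -656/5 (U = (-15*(-1/2) - 6*1/15)*(-22) + 25 = (15/2 - 2/5)*(-22) + 25 = (71/10)*(-22) + 25 = -781/5 + 25 = -656/5 ≈ -131.20)
2480/U - 4939/(-577) = 2480/(-656/5) - 4939/(-577) = 2480*(-5/656) - 4939*(-1/577) = -775/41 + 4939/577 = -244676/23657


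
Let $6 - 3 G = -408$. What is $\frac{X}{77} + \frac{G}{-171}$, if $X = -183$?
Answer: $- \frac{13973}{4389} \approx -3.1836$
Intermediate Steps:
$G = 138$ ($G = 2 - -136 = 2 + 136 = 138$)
$\frac{X}{77} + \frac{G}{-171} = - \frac{183}{77} + \frac{138}{-171} = \left(-183\right) \frac{1}{77} + 138 \left(- \frac{1}{171}\right) = - \frac{183}{77} - \frac{46}{57} = - \frac{13973}{4389}$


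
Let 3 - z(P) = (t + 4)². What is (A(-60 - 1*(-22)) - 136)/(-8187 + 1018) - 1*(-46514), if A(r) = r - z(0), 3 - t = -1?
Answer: 333458979/7169 ≈ 46514.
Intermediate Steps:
t = 4 (t = 3 - 1*(-1) = 3 + 1 = 4)
z(P) = -61 (z(P) = 3 - (4 + 4)² = 3 - 1*8² = 3 - 1*64 = 3 - 64 = -61)
A(r) = 61 + r (A(r) = r - 1*(-61) = r + 61 = 61 + r)
(A(-60 - 1*(-22)) - 136)/(-8187 + 1018) - 1*(-46514) = ((61 + (-60 - 1*(-22))) - 136)/(-8187 + 1018) - 1*(-46514) = ((61 + (-60 + 22)) - 136)/(-7169) + 46514 = ((61 - 38) - 136)*(-1/7169) + 46514 = (23 - 136)*(-1/7169) + 46514 = -113*(-1/7169) + 46514 = 113/7169 + 46514 = 333458979/7169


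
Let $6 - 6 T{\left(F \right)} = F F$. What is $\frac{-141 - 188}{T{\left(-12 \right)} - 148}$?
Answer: $\frac{329}{171} \approx 1.924$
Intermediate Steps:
$T{\left(F \right)} = 1 - \frac{F^{2}}{6}$ ($T{\left(F \right)} = 1 - \frac{F F}{6} = 1 - \frac{F^{2}}{6}$)
$\frac{-141 - 188}{T{\left(-12 \right)} - 148} = \frac{-141 - 188}{\left(1 - \frac{\left(-12\right)^{2}}{6}\right) - 148} = - \frac{329}{\left(1 - 24\right) - 148} = - \frac{329}{-23 - 148} = - \frac{329}{-171} = \left(-329\right) \left(- \frac{1}{171}\right) = \frac{329}{171}$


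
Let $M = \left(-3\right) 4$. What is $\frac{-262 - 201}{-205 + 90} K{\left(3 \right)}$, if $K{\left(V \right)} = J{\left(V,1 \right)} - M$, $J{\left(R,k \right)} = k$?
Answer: $\frac{6019}{115} \approx 52.339$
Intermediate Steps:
$M = -12$
$K{\left(V \right)} = 13$ ($K{\left(V \right)} = 1 - -12 = 1 + 12 = 13$)
$\frac{-262 - 201}{-205 + 90} K{\left(3 \right)} = \frac{-262 - 201}{-205 + 90} \cdot 13 = - \frac{463}{-115} \cdot 13 = \left(-463\right) \left(- \frac{1}{115}\right) 13 = \frac{463}{115} \cdot 13 = \frac{6019}{115}$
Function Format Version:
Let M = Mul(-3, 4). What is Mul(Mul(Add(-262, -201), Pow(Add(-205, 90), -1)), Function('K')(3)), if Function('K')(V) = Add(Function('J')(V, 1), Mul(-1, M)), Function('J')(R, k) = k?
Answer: Rational(6019, 115) ≈ 52.339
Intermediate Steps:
M = -12
Function('K')(V) = 13 (Function('K')(V) = Add(1, Mul(-1, -12)) = Add(1, 12) = 13)
Mul(Mul(Add(-262, -201), Pow(Add(-205, 90), -1)), Function('K')(3)) = Mul(Mul(Add(-262, -201), Pow(Add(-205, 90), -1)), 13) = Mul(Mul(-463, Pow(-115, -1)), 13) = Mul(Mul(-463, Rational(-1, 115)), 13) = Mul(Rational(463, 115), 13) = Rational(6019, 115)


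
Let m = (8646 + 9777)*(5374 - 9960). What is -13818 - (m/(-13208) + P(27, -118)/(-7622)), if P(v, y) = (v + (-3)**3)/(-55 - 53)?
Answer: -133498011/6604 ≈ -20215.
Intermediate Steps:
m = -84487878 (m = 18423*(-4586) = -84487878)
P(v, y) = 1/4 - v/108 (P(v, y) = (v - 27)/(-108) = (-27 + v)*(-1/108) = 1/4 - v/108)
-13818 - (m/(-13208) + P(27, -118)/(-7622)) = -13818 - (-84487878/(-13208) + (1/4 - 1/108*27)/(-7622)) = -13818 - (-84487878*(-1/13208) + (1/4 - 1/4)*(-1/7622)) = -13818 - (42243939/6604 + 0*(-1/7622)) = -13818 - (42243939/6604 + 0) = -13818 - 1*42243939/6604 = -13818 - 42243939/6604 = -133498011/6604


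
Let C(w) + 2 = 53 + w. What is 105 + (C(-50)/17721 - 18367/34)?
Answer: -262217603/602514 ≈ -435.21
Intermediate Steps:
C(w) = 51 + w (C(w) = -2 + (53 + w) = 51 + w)
105 + (C(-50)/17721 - 18367/34) = 105 + ((51 - 50)/17721 - 18367/34) = 105 + (1*(1/17721) - 18367*1/34) = 105 + (1/17721 - 18367/34) = 105 - 325481573/602514 = -262217603/602514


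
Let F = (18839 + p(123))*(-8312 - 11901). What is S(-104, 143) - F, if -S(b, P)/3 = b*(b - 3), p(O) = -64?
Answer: 379465691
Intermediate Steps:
S(b, P) = -3*b*(-3 + b) (S(b, P) = -3*b*(b - 3) = -3*b*(-3 + b))
F = -379499075 (F = (18839 - 64)*(-8312 - 11901) = 18775*(-20213) = -379499075)
S(-104, 143) - F = 3*(-104)*(3 - 1*(-104)) - 1*(-379499075) = 3*(-104)*(3 + 104) + 379499075 = 3*(-104)*107 + 379499075 = -33384 + 379499075 = 379465691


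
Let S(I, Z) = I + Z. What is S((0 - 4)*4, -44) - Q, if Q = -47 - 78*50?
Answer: 3887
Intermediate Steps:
Q = -3947 (Q = -47 - 3900 = -3947)
S((0 - 4)*4, -44) - Q = ((0 - 4)*4 - 44) - 1*(-3947) = (-4*4 - 44) + 3947 = (-16 - 44) + 3947 = -60 + 3947 = 3887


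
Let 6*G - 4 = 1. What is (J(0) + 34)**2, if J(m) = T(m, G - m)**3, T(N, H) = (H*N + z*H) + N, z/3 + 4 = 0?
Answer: 933156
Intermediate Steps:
G = 5/6 (G = 2/3 + (1/6)*1 = 2/3 + 1/6 = 5/6 ≈ 0.83333)
z = -12 (z = -12 + 3*0 = -12 + 0 = -12)
T(N, H) = N - 12*H + H*N (T(N, H) = (H*N - 12*H) + N = (-12*H + H*N) + N = N - 12*H + H*N)
J(m) = (-10 + 13*m + m*(5/6 - m))**3 (J(m) = (m - 12*(5/6 - m) + (5/6 - m)*m)**3 = (m + (-10 + 12*m) + m*(5/6 - m))**3 = (-10 + 13*m + m*(5/6 - m))**3)
(J(0) + 34)**2 = ((-60 - 6*0**2 + 83*0)**3/216 + 34)**2 = ((-60 - 6*0 + 0)**3/216 + 34)**2 = ((-60 + 0 + 0)**3/216 + 34)**2 = ((1/216)*(-60)**3 + 34)**2 = ((1/216)*(-216000) + 34)**2 = (-1000 + 34)**2 = (-966)**2 = 933156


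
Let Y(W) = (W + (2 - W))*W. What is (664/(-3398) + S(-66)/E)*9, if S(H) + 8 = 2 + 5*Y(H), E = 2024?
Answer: -8115759/1719388 ≈ -4.7201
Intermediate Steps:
Y(W) = 2*W
S(H) = -6 + 10*H (S(H) = -8 + (2 + 5*(2*H)) = -8 + (2 + 10*H) = -6 + 10*H)
(664/(-3398) + S(-66)/E)*9 = (664/(-3398) + (-6 + 10*(-66))/2024)*9 = (664*(-1/3398) + (-6 - 660)*(1/2024))*9 = (-332/1699 - 666*1/2024)*9 = (-332/1699 - 333/1012)*9 = -901751/1719388*9 = -8115759/1719388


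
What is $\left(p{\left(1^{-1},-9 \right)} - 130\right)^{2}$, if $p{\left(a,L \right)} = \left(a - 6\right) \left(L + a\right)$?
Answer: $8100$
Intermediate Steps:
$p{\left(a,L \right)} = \left(-6 + a\right) \left(L + a\right)$
$\left(p{\left(1^{-1},-9 \right)} - 130\right)^{2} = \left(\left(\left(1^{-1}\right)^{2} - -54 - \frac{6}{1} - \frac{9}{1}\right) - 130\right)^{2} = \left(\left(1^{2} + 54 - 6 - 9\right) - 130\right)^{2} = \left(\left(1 + 54 - 6 - 9\right) - 130\right)^{2} = \left(40 - 130\right)^{2} = \left(-90\right)^{2} = 8100$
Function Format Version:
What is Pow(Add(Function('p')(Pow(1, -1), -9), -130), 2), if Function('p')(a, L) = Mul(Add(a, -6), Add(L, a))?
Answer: 8100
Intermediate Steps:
Function('p')(a, L) = Mul(Add(-6, a), Add(L, a))
Pow(Add(Function('p')(Pow(1, -1), -9), -130), 2) = Pow(Add(Add(Pow(Pow(1, -1), 2), Mul(-6, -9), Mul(-6, Pow(1, -1)), Mul(-9, Pow(1, -1))), -130), 2) = Pow(Add(Add(Pow(1, 2), 54, Mul(-6, 1), Mul(-9, 1)), -130), 2) = Pow(Add(Add(1, 54, -6, -9), -130), 2) = Pow(Add(40, -130), 2) = Pow(-90, 2) = 8100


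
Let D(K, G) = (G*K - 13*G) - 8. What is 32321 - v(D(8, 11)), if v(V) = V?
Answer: 32384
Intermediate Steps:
D(K, G) = -8 - 13*G + G*K (D(K, G) = (-13*G + G*K) - 8 = -8 - 13*G + G*K)
32321 - v(D(8, 11)) = 32321 - (-8 - 13*11 + 11*8) = 32321 - (-8 - 143 + 88) = 32321 - 1*(-63) = 32321 + 63 = 32384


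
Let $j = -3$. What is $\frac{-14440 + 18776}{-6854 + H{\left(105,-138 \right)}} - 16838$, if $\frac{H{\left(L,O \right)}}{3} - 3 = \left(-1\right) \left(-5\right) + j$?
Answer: $- \frac{115159418}{6839} \approx -16839.0$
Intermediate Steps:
$H{\left(L,O \right)} = 15$ ($H{\left(L,O \right)} = 9 + 3 \left(\left(-1\right) \left(-5\right) - 3\right) = 9 + 3 \left(5 - 3\right) = 9 + 3 \cdot 2 = 9 + 6 = 15$)
$\frac{-14440 + 18776}{-6854 + H{\left(105,-138 \right)}} - 16838 = \frac{-14440 + 18776}{-6854 + 15} - 16838 = \frac{4336}{-6839} - 16838 = 4336 \left(- \frac{1}{6839}\right) - 16838 = - \frac{4336}{6839} - 16838 = - \frac{115159418}{6839}$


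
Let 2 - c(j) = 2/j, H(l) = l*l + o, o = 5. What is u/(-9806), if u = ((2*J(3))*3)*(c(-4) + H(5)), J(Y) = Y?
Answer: -585/9806 ≈ -0.059657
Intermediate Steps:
H(l) = 5 + l² (H(l) = l*l + 5 = l² + 5 = 5 + l²)
c(j) = 2 - 2/j
u = 585 (u = ((2*3)*3)*((2 - 2/(-4)) + (5 + 5²)) = (6*3)*((2 - 2*(-¼)) + (5 + 25)) = 18*((2 + ½) + 30) = 18*(5/2 + 30) = 18*(65/2) = 585)
u/(-9806) = 585/(-9806) = 585*(-1/9806) = -585/9806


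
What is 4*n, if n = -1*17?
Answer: -68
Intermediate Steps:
n = -17
4*n = 4*(-17) = -68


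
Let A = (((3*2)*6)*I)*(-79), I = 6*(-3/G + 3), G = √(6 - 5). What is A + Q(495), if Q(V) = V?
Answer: 495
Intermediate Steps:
G = 1 (G = √1 = 1)
I = 0 (I = 6*(-3/1 + 3) = 6*(-3*1 + 3) = 6*(-3 + 3) = 6*0 = 0)
A = 0 (A = (((3*2)*6)*0)*(-79) = ((6*6)*0)*(-79) = (36*0)*(-79) = 0*(-79) = 0)
A + Q(495) = 0 + 495 = 495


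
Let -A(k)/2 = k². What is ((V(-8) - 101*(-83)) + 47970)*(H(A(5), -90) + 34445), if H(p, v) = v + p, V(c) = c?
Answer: 1932915225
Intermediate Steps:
A(k) = -2*k²
H(p, v) = p + v
((V(-8) - 101*(-83)) + 47970)*(H(A(5), -90) + 34445) = ((-8 - 101*(-83)) + 47970)*((-2*5² - 90) + 34445) = ((-8 + 8383) + 47970)*((-2*25 - 90) + 34445) = (8375 + 47970)*((-50 - 90) + 34445) = 56345*(-140 + 34445) = 56345*34305 = 1932915225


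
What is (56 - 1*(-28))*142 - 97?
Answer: 11831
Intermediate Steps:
(56 - 1*(-28))*142 - 97 = (56 + 28)*142 - 97 = 84*142 - 97 = 11928 - 97 = 11831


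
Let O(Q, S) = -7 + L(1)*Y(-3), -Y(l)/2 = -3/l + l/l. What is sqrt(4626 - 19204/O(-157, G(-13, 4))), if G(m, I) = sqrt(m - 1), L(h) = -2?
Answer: I*sqrt(14578) ≈ 120.74*I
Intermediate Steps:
Y(l) = -2 + 6/l (Y(l) = -2*(-3/l + l/l) = -2*(-3/l + 1) = -2*(1 - 3/l) = -2 + 6/l)
G(m, I) = sqrt(-1 + m)
O(Q, S) = 1 (O(Q, S) = -7 - 2*(-2 + 6/(-3)) = -7 - 2*(-2 + 6*(-1/3)) = -7 - 2*(-2 - 2) = -7 - 2*(-4) = -7 + 8 = 1)
sqrt(4626 - 19204/O(-157, G(-13, 4))) = sqrt(4626 - 19204/1) = sqrt(4626 - 19204*1) = sqrt(4626 - 19204) = sqrt(-14578) = I*sqrt(14578)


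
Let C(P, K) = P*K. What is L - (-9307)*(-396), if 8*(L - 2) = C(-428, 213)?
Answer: -7393931/2 ≈ -3.6970e+6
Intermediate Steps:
C(P, K) = K*P
L = -22787/2 (L = 2 + (213*(-428))/8 = 2 + (⅛)*(-91164) = 2 - 22791/2 = -22787/2 ≈ -11394.)
L - (-9307)*(-396) = -22787/2 - (-9307)*(-396) = -22787/2 - 1*3685572 = -22787/2 - 3685572 = -7393931/2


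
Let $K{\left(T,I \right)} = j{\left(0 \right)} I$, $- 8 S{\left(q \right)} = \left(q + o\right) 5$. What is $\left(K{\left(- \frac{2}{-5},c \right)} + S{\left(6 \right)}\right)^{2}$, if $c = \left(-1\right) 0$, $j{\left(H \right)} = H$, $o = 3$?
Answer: $\frac{2025}{64} \approx 31.641$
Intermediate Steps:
$c = 0$
$S{\left(q \right)} = - \frac{15}{8} - \frac{5 q}{8}$ ($S{\left(q \right)} = - \frac{\left(q + 3\right) 5}{8} = - \frac{\left(3 + q\right) 5}{8} = - \frac{15 + 5 q}{8} = - \frac{15}{8} - \frac{5 q}{8}$)
$K{\left(T,I \right)} = 0$ ($K{\left(T,I \right)} = 0 I = 0$)
$\left(K{\left(- \frac{2}{-5},c \right)} + S{\left(6 \right)}\right)^{2} = \left(0 - \frac{45}{8}\right)^{2} = \left(- \frac{45}{8}\right)^{2} = \frac{2025}{64}$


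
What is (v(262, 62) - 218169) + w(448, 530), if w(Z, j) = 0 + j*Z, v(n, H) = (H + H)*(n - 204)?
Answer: 26463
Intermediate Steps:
v(n, H) = 2*H*(-204 + n) (v(n, H) = (2*H)*(-204 + n) = 2*H*(-204 + n))
w(Z, j) = Z*j (w(Z, j) = 0 + Z*j = Z*j)
(v(262, 62) - 218169) + w(448, 530) = (2*62*(-204 + 262) - 218169) + 448*530 = (2*62*58 - 218169) + 237440 = (7192 - 218169) + 237440 = -210977 + 237440 = 26463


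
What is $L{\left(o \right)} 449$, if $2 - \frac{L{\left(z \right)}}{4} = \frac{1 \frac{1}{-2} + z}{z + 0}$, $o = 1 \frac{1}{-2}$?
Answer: $0$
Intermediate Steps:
$o = - \frac{1}{2}$ ($o = 1 \left(- \frac{1}{2}\right) = - \frac{1}{2} \approx -0.5$)
$L{\left(z \right)} = 8 - \frac{4 \left(- \frac{1}{2} + z\right)}{z}$ ($L{\left(z \right)} = 8 - 4 \frac{1 \frac{1}{-2} + z}{z + 0} = 8 - 4 \frac{1 \left(- \frac{1}{2}\right) + z}{z} = 8 - 4 \frac{- \frac{1}{2} + z}{z} = 8 - \frac{4 \left(- \frac{1}{2} + z\right)}{z}$)
$L{\left(o \right)} 449 = \left(4 + \frac{2}{- \frac{1}{2}}\right) 449 = \left(4 + 2 \left(-2\right)\right) 449 = \left(4 - 4\right) 449 = 0 \cdot 449 = 0$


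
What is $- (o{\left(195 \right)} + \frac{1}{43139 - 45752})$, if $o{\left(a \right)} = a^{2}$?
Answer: $- \frac{99359324}{2613} \approx -38025.0$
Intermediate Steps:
$- (o{\left(195 \right)} + \frac{1}{43139 - 45752}) = - (195^{2} + \frac{1}{43139 - 45752}) = - (38025 + \frac{1}{43139 - 45752}) = - (38025 + \frac{1}{-2613}) = - (38025 - \frac{1}{2613}) = \left(-1\right) \frac{99359324}{2613} = - \frac{99359324}{2613}$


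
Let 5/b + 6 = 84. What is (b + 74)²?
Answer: 33373729/6084 ≈ 5485.5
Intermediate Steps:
b = 5/78 (b = 5/(-6 + 84) = 5/78 ≈ 0.064103)
(b + 74)² = (5/78 + 74)² = (5777/78)² = 33373729/6084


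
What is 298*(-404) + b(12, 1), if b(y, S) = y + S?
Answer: -120379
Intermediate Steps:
b(y, S) = S + y
298*(-404) + b(12, 1) = 298*(-404) + (1 + 12) = -120392 + 13 = -120379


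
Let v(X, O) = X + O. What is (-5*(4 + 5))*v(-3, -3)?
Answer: 270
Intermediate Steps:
v(X, O) = O + X
(-5*(4 + 5))*v(-3, -3) = (-5*(4 + 5))*(-3 - 3) = -5*9*(-6) = -45*(-6) = 270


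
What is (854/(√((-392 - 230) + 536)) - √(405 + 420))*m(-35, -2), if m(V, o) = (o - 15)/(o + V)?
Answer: -85*√33/37 - 7259*I*√86/1591 ≈ -13.197 - 42.311*I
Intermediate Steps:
m(V, o) = (-15 + o)/(V + o)
(854/(√((-392 - 230) + 536)) - √(405 + 420))*m(-35, -2) = (854/(√((-392 - 230) + 536)) - √(405 + 420))*((-15 - 2)/(-35 - 2)) = (854/(√(-622 + 536)) - √825)*(-17/(-37)) = (854/(√(-86)) - 5*√33)*(-1/37*(-17)) = (854/((I*√86)) - 5*√33)*(17/37) = (854*(-I*√86/86) - 5*√33)*(17/37) = (-427*I*√86/43 - 5*√33)*(17/37) = (-5*√33 - 427*I*√86/43)*(17/37) = -85*√33/37 - 7259*I*√86/1591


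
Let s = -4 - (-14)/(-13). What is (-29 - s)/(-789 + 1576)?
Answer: -311/10231 ≈ -0.030398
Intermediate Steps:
s = -66/13 (s = -4 - (-14)*(-1)/13 = -4 - 1*14/13 = -4 - 14/13 = -66/13 ≈ -5.0769)
(-29 - s)/(-789 + 1576) = (-29 - 1*(-66/13))/(-789 + 1576) = (-29 + 66/13)/787 = (1/787)*(-311/13) = -311/10231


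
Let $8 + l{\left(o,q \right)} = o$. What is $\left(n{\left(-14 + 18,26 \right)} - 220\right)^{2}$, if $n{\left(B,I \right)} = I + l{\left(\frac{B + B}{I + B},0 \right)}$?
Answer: $\frac{9156676}{225} \approx 40696.0$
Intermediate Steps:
$l{\left(o,q \right)} = -8 + o$
$n{\left(B,I \right)} = -8 + I + \frac{2 B}{B + I}$ ($n{\left(B,I \right)} = I + \left(-8 + \frac{B + B}{I + B}\right) = I + \left(-8 + \frac{2 B}{B + I}\right) = -8 + I + \frac{2 B}{B + I}$)
$\left(n{\left(-14 + 18,26 \right)} - 220\right)^{2} = \left(\frac{2 \left(-14 + 18\right) + \left(-8 + 26\right) \left(\left(-14 + 18\right) + 26\right)}{\left(-14 + 18\right) + 26} - 220\right)^{2} = \left(\frac{2 \cdot 4 + 18 \left(4 + 26\right)}{4 + 26} - 220\right)^{2} = \left(\frac{8 + 18 \cdot 30}{30} - 220\right)^{2} = \left(\frac{8 + 540}{30} - 220\right)^{2} = \left(\frac{1}{30} \cdot 548 - 220\right)^{2} = \left(\frac{274}{15} - 220\right)^{2} = \left(- \frac{3026}{15}\right)^{2} = \frac{9156676}{225}$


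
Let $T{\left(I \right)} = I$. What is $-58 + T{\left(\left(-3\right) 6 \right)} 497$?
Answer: $-9004$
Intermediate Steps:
$-58 + T{\left(\left(-3\right) 6 \right)} 497 = -58 + \left(-3\right) 6 \cdot 497 = -58 - 8946 = -9004$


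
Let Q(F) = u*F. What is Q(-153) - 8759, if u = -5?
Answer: -7994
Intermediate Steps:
Q(F) = -5*F
Q(-153) - 8759 = -5*(-153) - 8759 = 765 - 8759 = -7994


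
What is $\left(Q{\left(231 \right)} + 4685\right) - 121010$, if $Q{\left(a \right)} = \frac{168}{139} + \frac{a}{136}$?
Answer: $- \frac{2198952843}{18904} \approx -1.1632 \cdot 10^{5}$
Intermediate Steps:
$Q{\left(a \right)} = \frac{168}{139} + \frac{a}{136}$ ($Q{\left(a \right)} = 168 \cdot \frac{1}{139} + a \frac{1}{136} = \frac{168}{139} + \frac{a}{136}$)
$\left(Q{\left(231 \right)} + 4685\right) - 121010 = \left(\left(\frac{168}{139} + \frac{1}{136} \cdot 231\right) + 4685\right) - 121010 = \left(\left(\frac{168}{139} + \frac{231}{136}\right) + 4685\right) - 121010 = \left(\frac{54957}{18904} + 4685\right) - 121010 = \frac{88620197}{18904} - 121010 = - \frac{2198952843}{18904}$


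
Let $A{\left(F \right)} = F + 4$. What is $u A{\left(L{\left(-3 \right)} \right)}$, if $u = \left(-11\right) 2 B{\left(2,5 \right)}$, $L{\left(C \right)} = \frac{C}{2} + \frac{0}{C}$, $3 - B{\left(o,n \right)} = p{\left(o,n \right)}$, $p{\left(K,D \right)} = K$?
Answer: $-55$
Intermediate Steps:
$B{\left(o,n \right)} = 3 - o$
$L{\left(C \right)} = \frac{C}{2}$ ($L{\left(C \right)} = C \frac{1}{2} + 0 = \frac{C}{2} + 0 = \frac{C}{2}$)
$A{\left(F \right)} = 4 + F$
$u = -22$ ($u = \left(-11\right) 2 \left(3 - 2\right) = - 22 \left(3 - 2\right) = \left(-22\right) 1 = -22$)
$u A{\left(L{\left(-3 \right)} \right)} = - 22 \left(4 + \frac{1}{2} \left(-3\right)\right) = - 22 \left(4 - \frac{3}{2}\right) = \left(-22\right) \frac{5}{2} = -55$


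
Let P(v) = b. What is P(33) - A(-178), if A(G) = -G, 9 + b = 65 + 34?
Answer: -88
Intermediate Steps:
b = 90 (b = -9 + (65 + 34) = -9 + 99 = 90)
P(v) = 90
P(33) - A(-178) = 90 - (-1)*(-178) = 90 - 1*178 = 90 - 178 = -88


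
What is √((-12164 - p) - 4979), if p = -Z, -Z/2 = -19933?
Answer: √22723 ≈ 150.74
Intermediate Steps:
Z = 39866 (Z = -2*(-19933) = 39866)
p = -39866 (p = -1*39866 = -39866)
√((-12164 - p) - 4979) = √((-12164 - 1*(-39866)) - 4979) = √((-12164 + 39866) - 4979) = √(27702 - 4979) = √22723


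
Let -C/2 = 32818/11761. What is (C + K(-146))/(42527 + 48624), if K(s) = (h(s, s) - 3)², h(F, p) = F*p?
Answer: 5342363253773/1072026911 ≈ 4983.4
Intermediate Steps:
C = -65636/11761 ≈ -5.5808
K(s) = (-3 + s²)² (K(s) = (s*s - 3)² = (s² - 3)² = (-3 + s²)²)
(C + K(-146))/(42527 + 48624) = (-65636/11761 + (-3 + (-146)²)²)/(42527 + 48624) = (-65636/11761 + (-3 + 21316)²)/91151 = (-65636/11761 + 21313²)*(1/91151) = (-65636/11761 + 454243969)*(1/91151) = (5342363253773/11761)*(1/91151) = 5342363253773/1072026911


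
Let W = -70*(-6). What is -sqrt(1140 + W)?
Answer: -2*sqrt(390) ≈ -39.497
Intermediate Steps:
W = 420
-sqrt(1140 + W) = -sqrt(1140 + 420) = -sqrt(1560) = -2*sqrt(390)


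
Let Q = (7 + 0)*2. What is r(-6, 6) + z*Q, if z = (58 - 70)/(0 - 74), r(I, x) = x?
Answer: 306/37 ≈ 8.2703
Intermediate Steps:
Q = 14 (Q = 7*2 = 14)
z = 6/37 (z = -12/(-74) = -12*(-1/74) = 6/37 ≈ 0.16216)
r(-6, 6) + z*Q = 6 + (6/37)*14 = 6 + 84/37 = 306/37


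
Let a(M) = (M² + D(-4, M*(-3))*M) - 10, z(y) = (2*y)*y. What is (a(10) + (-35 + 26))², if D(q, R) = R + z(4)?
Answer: 10201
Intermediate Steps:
z(y) = 2*y²
D(q, R) = 32 + R (D(q, R) = R + 2*4² = R + 2*16 = R + 32 = 32 + R)
a(M) = -10 + M² + M*(32 - 3*M) (a(M) = (M² + (32 + M*(-3))*M) - 10 = (M² + (32 - 3*M)*M) - 10 = (M² + M*(32 - 3*M)) - 10 = -10 + M² + M*(32 - 3*M))
(a(10) + (-35 + 26))² = ((-10 - 2*10² + 32*10) + (-35 + 26))² = ((-10 - 2*100 + 320) - 9)² = ((-10 - 200 + 320) - 9)² = (110 - 9)² = 101² = 10201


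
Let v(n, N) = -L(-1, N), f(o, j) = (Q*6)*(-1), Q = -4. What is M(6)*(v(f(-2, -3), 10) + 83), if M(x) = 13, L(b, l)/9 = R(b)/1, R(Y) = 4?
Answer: 611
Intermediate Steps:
f(o, j) = 24 (f(o, j) = -4*6*(-1) = -24*(-1) = 24)
L(b, l) = 36 (L(b, l) = 9*(4/1) = 9*(4*1) = 9*4 = 36)
v(n, N) = -36 (v(n, N) = -1*36 = -36)
M(6)*(v(f(-2, -3), 10) + 83) = 13*(-36 + 83) = 13*47 = 611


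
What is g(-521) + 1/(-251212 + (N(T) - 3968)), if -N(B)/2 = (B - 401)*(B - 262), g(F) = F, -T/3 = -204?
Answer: -209900481/402880 ≈ -521.00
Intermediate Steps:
T = 612 (T = -3*(-204) = 612)
N(B) = -2*(-401 + B)*(-262 + B) (N(B) = -2*(B - 401)*(B - 262) = -2*(-401 + B)*(-262 + B))
g(-521) + 1/(-251212 + (N(T) - 3968)) = -521 + 1/(-251212 + ((-210124 - 2*612**2 + 1326*612) - 3968)) = -521 + 1/(-251212 + ((-210124 - 2*374544 + 811512) - 3968)) = -521 + 1/(-251212 + ((-210124 - 749088 + 811512) - 3968)) = -521 + 1/(-251212 + (-147700 - 3968)) = -521 + 1/(-251212 - 151668) = -521 + 1/(-402880) = -521 - 1/402880 = -209900481/402880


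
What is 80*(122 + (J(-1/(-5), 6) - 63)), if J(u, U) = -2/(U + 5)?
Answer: 51760/11 ≈ 4705.5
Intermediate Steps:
J(u, U) = -2/(5 + U)
80*(122 + (J(-1/(-5), 6) - 63)) = 80*(122 + (-2/(5 + 6) - 63)) = 80*(122 + (-2/11 - 63)) = 80*(122 - 695/11) = 80*(647/11) = 51760/11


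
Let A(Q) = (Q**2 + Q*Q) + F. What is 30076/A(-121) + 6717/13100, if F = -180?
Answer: 294736867/190618100 ≈ 1.5462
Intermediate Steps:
A(Q) = -180 + 2*Q**2 (A(Q) = (Q**2 + Q*Q) - 180 = (Q**2 + Q**2) - 180 = 2*Q**2 - 180 = -180 + 2*Q**2)
30076/A(-121) + 6717/13100 = 30076/(-180 + 2*(-121)**2) + 6717/13100 = 30076/(-180 + 2*14641) + 6717*(1/13100) = 30076/(-180 + 29282) + 6717/13100 = 30076/29102 + 6717/13100 = 30076*(1/29102) + 6717/13100 = 15038/14551 + 6717/13100 = 294736867/190618100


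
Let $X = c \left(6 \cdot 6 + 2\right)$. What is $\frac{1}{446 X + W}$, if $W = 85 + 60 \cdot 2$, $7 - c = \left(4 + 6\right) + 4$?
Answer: $- \frac{1}{118431} \approx -8.4437 \cdot 10^{-6}$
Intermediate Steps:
$c = -7$ ($c = 7 - \left(\left(4 + 6\right) + 4\right) = 7 - \left(10 + 4\right) = 7 - 14 = -7$)
$W = 205$ ($W = 85 + 120 = 205$)
$X = -266$ ($X = - 7 \left(6 \cdot 6 + 2\right) = - 7 \left(36 + 2\right) = \left(-7\right) 38 = -266$)
$\frac{1}{446 X + W} = \frac{1}{446 \left(-266\right) + 205} = \frac{1}{-118636 + 205} = \frac{1}{-118431} = - \frac{1}{118431}$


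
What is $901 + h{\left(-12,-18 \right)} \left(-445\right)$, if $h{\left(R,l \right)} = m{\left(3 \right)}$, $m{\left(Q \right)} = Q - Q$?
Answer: $901$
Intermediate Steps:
$m{\left(Q \right)} = 0$
$h{\left(R,l \right)} = 0$
$901 + h{\left(-12,-18 \right)} \left(-445\right) = 901 + 0 \left(-445\right) = 901 + 0 = 901$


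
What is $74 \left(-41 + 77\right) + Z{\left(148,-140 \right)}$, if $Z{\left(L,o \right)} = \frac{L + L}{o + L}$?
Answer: $2701$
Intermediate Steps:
$Z{\left(L,o \right)} = \frac{2 L}{L + o}$
$74 \left(-41 + 77\right) + Z{\left(148,-140 \right)} = 74 \left(-41 + 77\right) + 2 \cdot 148 \frac{1}{148 - 140} = 74 \cdot 36 + 2 \cdot 148 \cdot \frac{1}{8} = 2664 + 2 \cdot 148 \cdot \frac{1}{8} = 2664 + 37 = 2701$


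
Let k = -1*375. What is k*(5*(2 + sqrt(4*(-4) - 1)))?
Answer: -3750 - 1875*I*sqrt(17) ≈ -3750.0 - 7730.8*I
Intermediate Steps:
k = -375
k*(5*(2 + sqrt(4*(-4) - 1))) = -1875*(2 + sqrt(4*(-4) - 1)) = -1875*(2 + sqrt(-16 - 1)) = -1875*(2 + sqrt(-17)) = -1875*(2 + I*sqrt(17)) = -375*(10 + 5*I*sqrt(17)) = -3750 - 1875*I*sqrt(17)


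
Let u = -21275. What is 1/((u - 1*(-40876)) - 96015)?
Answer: -1/76414 ≈ -1.3087e-5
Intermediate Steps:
1/((u - 1*(-40876)) - 96015) = 1/((-21275 - 1*(-40876)) - 96015) = 1/((-21275 + 40876) - 96015) = 1/(19601 - 96015) = 1/(-76414) = -1/76414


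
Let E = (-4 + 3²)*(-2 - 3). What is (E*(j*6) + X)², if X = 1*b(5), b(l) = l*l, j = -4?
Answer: 390625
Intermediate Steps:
b(l) = l²
X = 25 (X = 1*5² = 1*25 = 25)
E = -25 (E = (-4 + 9)*(-5) = 5*(-5) = -25)
(E*(j*6) + X)² = (-(-100)*6 + 25)² = (-25*(-24) + 25)² = (600 + 25)² = 625² = 390625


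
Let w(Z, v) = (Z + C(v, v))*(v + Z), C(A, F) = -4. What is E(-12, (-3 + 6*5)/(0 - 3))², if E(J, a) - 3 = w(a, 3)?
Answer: 6561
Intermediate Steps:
w(Z, v) = (-4 + Z)*(Z + v) (w(Z, v) = (Z - 4)*(v + Z) = (-4 + Z)*(Z + v))
E(J, a) = -9 + a² - a (E(J, a) = 3 + (a² - 4*a - 4*3 + a*3) = 3 + (a² - 4*a - 12 + 3*a) = 3 + (-12 + a² - a) = -9 + a² - a)
E(-12, (-3 + 6*5)/(0 - 3))² = (-9 + ((-3 + 6*5)/(0 - 3))² - (-3 + 6*5)/(0 - 3))² = (-9 + ((-3 + 30)/(-3))² - (-3 + 30)/(-3))² = (-9 + (27*(-⅓))² - 27*(-1)/3)² = (-9 + (-9)² - 1*(-9))² = (-9 + 81 + 9)² = 81² = 6561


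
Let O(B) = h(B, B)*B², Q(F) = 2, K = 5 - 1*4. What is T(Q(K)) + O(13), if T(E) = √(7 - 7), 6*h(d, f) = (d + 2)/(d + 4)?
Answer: 845/34 ≈ 24.853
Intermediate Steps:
h(d, f) = (2 + d)/(6*(4 + d)) (h(d, f) = ((d + 2)/(d + 4))/6 = ((2 + d)/(4 + d))/6 = (2 + d)/(6*(4 + d)))
K = 1 (K = 5 - 4 = 1)
O(B) = B²*(2 + B)/(6*(4 + B)) (O(B) = ((2 + B)/(6*(4 + B)))*B² = B²*(2 + B)/(6*(4 + B)))
T(E) = 0 (T(E) = √0 = 0)
T(Q(K)) + O(13) = 0 + (⅙)*13²*(2 + 13)/(4 + 13) = 0 + (⅙)*169*15/17 = 0 + (⅙)*169*(1/17)*15 = 0 + 845/34 = 845/34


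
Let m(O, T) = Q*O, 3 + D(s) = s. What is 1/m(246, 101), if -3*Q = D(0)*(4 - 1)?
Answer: 1/738 ≈ 0.0013550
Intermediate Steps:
D(s) = -3 + s
Q = 3 (Q = -(-3 + 0)*(4 - 1)/3 = -(-1)*3 = -⅓*(-9) = 3)
m(O, T) = 3*O
1/m(246, 101) = 1/(3*246) = 1/738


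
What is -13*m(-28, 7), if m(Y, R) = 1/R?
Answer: -13/7 ≈ -1.8571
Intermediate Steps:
-13*m(-28, 7) = -13/7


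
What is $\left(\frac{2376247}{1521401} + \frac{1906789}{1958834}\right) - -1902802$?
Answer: $\frac{5670684809850735455}{2980172006434} \approx 1.9028 \cdot 10^{6}$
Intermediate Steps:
$\left(\frac{2376247}{1521401} + \frac{1906789}{1958834}\right) - -1902802 = \left(2376247 \cdot \frac{1}{1521401} + 1906789 \cdot \frac{1}{1958834}\right) + 1902802 = \left(\frac{2376247}{1521401} + \frac{1906789}{1958834}\right) + 1902802 = \frac{7555664107387}{2980172006434} + 1902802 = \frac{5670684809850735455}{2980172006434}$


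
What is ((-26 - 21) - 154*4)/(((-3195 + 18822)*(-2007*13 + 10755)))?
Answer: 221/79885224 ≈ 2.7665e-6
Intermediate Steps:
((-26 - 21) - 154*4)/(((-3195 + 18822)*(-2007*13 + 10755))) = (-47 - 616)/((15627*(-26091 + 10755))) = -663/(15627*(-15336)) = -663/(-239655672) = -663*(-1/239655672) = 221/79885224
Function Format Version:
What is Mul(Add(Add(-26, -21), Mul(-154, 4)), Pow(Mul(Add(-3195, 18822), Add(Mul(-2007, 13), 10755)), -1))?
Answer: Rational(221, 79885224) ≈ 2.7665e-6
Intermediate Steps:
Mul(Add(Add(-26, -21), Mul(-154, 4)), Pow(Mul(Add(-3195, 18822), Add(Mul(-2007, 13), 10755)), -1)) = Mul(Add(-47, -616), Pow(Mul(15627, Add(-26091, 10755)), -1)) = Mul(-663, Pow(Mul(15627, -15336), -1)) = Mul(-663, Pow(-239655672, -1)) = Mul(-663, Rational(-1, 239655672)) = Rational(221, 79885224)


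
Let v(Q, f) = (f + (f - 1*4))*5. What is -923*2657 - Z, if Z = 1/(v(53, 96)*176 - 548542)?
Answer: -939523558921/383102 ≈ -2.4524e+6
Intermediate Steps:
v(Q, f) = -20 + 10*f (v(Q, f) = (f + (f - 4))*5 = (f + (-4 + f))*5 = (-4 + 2*f)*5 = -20 + 10*f)
Z = -1/383102 (Z = 1/((-20 + 10*96)*176 - 548542) = 1/((-20 + 960)*176 - 548542) = 1/(940*176 - 548542) = 1/(165440 - 548542) = 1/(-383102) = -1/383102 ≈ -2.6103e-6)
-923*2657 - Z = -923*2657 - 1*(-1/383102) = -2452411 + 1/383102 = -939523558921/383102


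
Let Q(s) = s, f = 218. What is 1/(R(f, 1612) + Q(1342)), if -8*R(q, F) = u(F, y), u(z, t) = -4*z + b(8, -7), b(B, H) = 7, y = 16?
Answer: 8/17177 ≈ 0.00046574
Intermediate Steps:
u(z, t) = 7 - 4*z (u(z, t) = -4*z + 7 = 7 - 4*z)
R(q, F) = -7/8 + F/2 (R(q, F) = -(7 - 4*F)/8 = -7/8 + F/2)
1/(R(f, 1612) + Q(1342)) = 1/((-7/8 + (½)*1612) + 1342) = 1/((-7/8 + 806) + 1342) = 1/(6441/8 + 1342) = 1/(17177/8) = 8/17177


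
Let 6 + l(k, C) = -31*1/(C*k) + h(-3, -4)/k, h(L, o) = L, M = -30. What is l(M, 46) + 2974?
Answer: 4096009/1380 ≈ 2968.1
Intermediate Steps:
l(k, C) = -6 - 3/k - 31/(C*k) (l(k, C) = -6 + (-31*1/(C*k) - 3/k) = -6 + (-31/(C*k) - 3/k) = -6 + (-3/k - 31/(C*k)) = -6 - 3/k - 31/(C*k))
l(M, 46) + 2974 = (-6 - 3/(-30) - 31/(46*(-30))) + 2974 = (-6 - 3*(-1/30) - 31*1/46*(-1/30)) + 2974 = (-6 + 1/10 + 31/1380) + 2974 = -8111/1380 + 2974 = 4096009/1380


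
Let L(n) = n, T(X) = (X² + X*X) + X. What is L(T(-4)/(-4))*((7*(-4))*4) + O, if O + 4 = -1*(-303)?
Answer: 1083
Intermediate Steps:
T(X) = X + 2*X² (T(X) = (X² + X²) + X = 2*X² + X = X + 2*X²)
O = 299 (O = -4 - 1*(-303) = -4 + 303 = 299)
L(T(-4)/(-4))*((7*(-4))*4) + O = (-4*(1 + 2*(-4))/(-4))*((7*(-4))*4) + 299 = (-4*(1 - 8)*(-¼))*(-28*4) + 299 = (-4*(-7)*(-¼))*(-112) + 299 = (28*(-¼))*(-112) + 299 = -7*(-112) + 299 = 784 + 299 = 1083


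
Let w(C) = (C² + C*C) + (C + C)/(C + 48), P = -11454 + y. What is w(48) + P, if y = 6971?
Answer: 126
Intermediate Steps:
P = -4483 (P = -11454 + 6971 = -4483)
w(C) = 2*C² + 2*C/(48 + C) (w(C) = (C² + C²) + (2*C)/(48 + C) = 2*C² + 2*C/(48 + C))
w(48) + P = 2*48*(1 + 48² + 48*48)/(48 + 48) - 4483 = 2*48*(1 + 2304 + 2304)/96 - 4483 = 2*48*(1/96)*4609 - 4483 = 4609 - 4483 = 126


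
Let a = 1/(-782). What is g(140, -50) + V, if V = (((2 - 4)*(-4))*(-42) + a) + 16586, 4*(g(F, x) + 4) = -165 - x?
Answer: 25363777/1564 ≈ 16217.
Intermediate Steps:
g(F, x) = -181/4 - x/4 (g(F, x) = -4 + (-165 - x)/4 = -4 + (-165/4 - x/4) = -181/4 - x/4)
a = -1/782 ≈ -0.0012788
V = 12707499/782 (V = (((2 - 4)*(-4))*(-42) - 1/782) + 16586 = (-2*(-4)*(-42) - 1/782) + 16586 = (8*(-42) - 1/782) + 16586 = (-336 - 1/782) + 16586 = -262753/782 + 16586 = 12707499/782 ≈ 16250.)
g(140, -50) + V = (-181/4 - 1/4*(-50)) + 12707499/782 = (-181/4 + 25/2) + 12707499/782 = -131/4 + 12707499/782 = 25363777/1564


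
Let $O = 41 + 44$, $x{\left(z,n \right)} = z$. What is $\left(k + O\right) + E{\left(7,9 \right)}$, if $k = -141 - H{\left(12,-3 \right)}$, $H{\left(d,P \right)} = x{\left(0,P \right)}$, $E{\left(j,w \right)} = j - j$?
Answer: $-56$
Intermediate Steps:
$E{\left(j,w \right)} = 0$
$H{\left(d,P \right)} = 0$
$k = -141$ ($k = -141 - 0 = -141 + 0 = -141$)
$O = 85$
$\left(k + O\right) + E{\left(7,9 \right)} = \left(-141 + 85\right) + 0 = -56 + 0 = -56$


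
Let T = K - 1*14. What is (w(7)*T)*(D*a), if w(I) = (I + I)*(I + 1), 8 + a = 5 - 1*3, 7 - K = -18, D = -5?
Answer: 36960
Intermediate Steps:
K = 25 (K = 7 - 1*(-18) = 7 + 18 = 25)
a = -6 (a = -8 + (5 - 1*3) = -8 + (5 - 3) = -8 + 2 = -6)
T = 11 (T = 25 - 1*14 = 25 - 14 = 11)
w(I) = 2*I*(1 + I) (w(I) = (2*I)*(1 + I) = 2*I*(1 + I))
(w(7)*T)*(D*a) = ((2*7*(1 + 7))*11)*(-5*(-6)) = ((2*7*8)*11)*30 = (112*11)*30 = 1232*30 = 36960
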